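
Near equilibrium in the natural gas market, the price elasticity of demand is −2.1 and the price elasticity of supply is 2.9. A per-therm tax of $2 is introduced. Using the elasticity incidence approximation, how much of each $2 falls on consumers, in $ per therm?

Consumers bear ≈ $1.16 per therm.

Incidence ratio: consumers' share ≈ εs / (εs + |εd|) = 2.9 / (2.9 + 2.1) = 0.58.
So consumers bear ≈ 0.58 × $2 = $1.16; producers bear $0.84.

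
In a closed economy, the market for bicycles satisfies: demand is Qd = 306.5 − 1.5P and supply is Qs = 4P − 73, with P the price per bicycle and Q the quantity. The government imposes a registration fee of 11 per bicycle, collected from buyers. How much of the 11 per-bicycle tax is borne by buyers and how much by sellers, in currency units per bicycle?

Without the tax, 306.5 − 1.5P = 4P − 73 gives 5.5P = 379.5, so P* = 69 and Q* = 203.
With the tax collected from buyers, demand (in seller-price terms) shifts: Qd = 306.5 − 1.5(P + 11).
Solving gives Q = 191 with buyers paying 77 and sellers receiving 66 (the 11 wedge).
Burden on buyers: 8; on sellers: 3. (They sum to 11.)
The less price-elastic side of the market bears the larger share of a per-unit tax.

Buyers bear 8 per bicycle; sellers bear 3 per bicycle.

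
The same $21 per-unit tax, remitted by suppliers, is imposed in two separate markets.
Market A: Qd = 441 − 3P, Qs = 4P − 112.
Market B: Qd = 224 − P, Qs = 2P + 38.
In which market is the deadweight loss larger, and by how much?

Market A, by $231.

Market A: pre-tax P* = $79, Q* = 204; post-tax Q = 168; deadweight loss = $378.
Market B: pre-tax P* = $62, Q* = 162; post-tax Q = 148; deadweight loss = $147.
Difference: $378 vs $147 → market A is larger by $231.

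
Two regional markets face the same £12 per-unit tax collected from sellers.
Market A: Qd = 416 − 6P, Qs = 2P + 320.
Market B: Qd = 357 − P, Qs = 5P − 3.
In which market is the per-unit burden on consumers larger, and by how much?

Market B, by £7.

Market A: pre-tax P* = £12, Q* = 344; post-tax Q = 326; per-unit burden on consumers = £3.
Market B: pre-tax P* = £60, Q* = 297; post-tax Q = 287; per-unit burden on consumers = £10.
Difference: £3 vs £10 → market B is larger by £7.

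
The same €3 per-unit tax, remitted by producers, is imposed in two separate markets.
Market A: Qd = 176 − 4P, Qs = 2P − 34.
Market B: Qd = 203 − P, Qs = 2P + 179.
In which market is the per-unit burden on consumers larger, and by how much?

Market A: pre-tax P* = €35, Q* = 36; post-tax Q = 32; per-unit burden on consumers = €1.
Market B: pre-tax P* = €8, Q* = 195; post-tax Q = 193; per-unit burden on consumers = €2.
Difference: €1 vs €2 → market B is larger by €1.

Market B, by €1.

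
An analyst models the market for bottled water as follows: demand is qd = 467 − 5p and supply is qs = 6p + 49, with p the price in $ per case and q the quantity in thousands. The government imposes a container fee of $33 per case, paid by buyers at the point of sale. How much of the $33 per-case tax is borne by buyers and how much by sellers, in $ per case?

Before the tax: set 467 − 5p = 6p + 49 → p* = $38, q* = 277.
With the tax collected from buyers, demand (in seller-price terms) shifts: qd = 467 − 5(p + 33).
Solving gives q = 187 with buyers paying $56 and sellers receiving $23 (the $33 wedge).
Burden on buyers: $18; on sellers: $15. (They sum to $33.)
The less price-elastic side of the market bears the larger share of a per-unit tax.

Buyers bear $18 per case; sellers bear $15 per case.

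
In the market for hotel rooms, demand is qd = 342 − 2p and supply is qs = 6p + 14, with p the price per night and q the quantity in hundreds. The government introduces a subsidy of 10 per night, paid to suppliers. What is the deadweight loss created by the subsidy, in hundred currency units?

Without the subsidy, 342 − 2p = 6p + 14 gives 8p = 328, so p* = 41 and q* = 260.
With a per-unit subsidy paid to suppliers, each receives p + 10 per unit sold, so supply becomes qs = 6(p + 10) + 14.
New equilibrium: consumers pay 33.5, suppliers receive 43.5, q = 275. (Wedge: pb − ps = −10.)
Quantity rises by |ΔQ| = |260 − 275| = 15.
DWL = ½ · t · |ΔQ| = ½ · 10 · 15 = 75.

Deadweight loss = 75 hundred.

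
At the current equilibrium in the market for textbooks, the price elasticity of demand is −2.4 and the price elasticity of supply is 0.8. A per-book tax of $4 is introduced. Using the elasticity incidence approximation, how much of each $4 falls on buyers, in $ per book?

Incidence ratio: buyers' share ≈ εs / (εs + |εd|) = 0.8 / (0.8 + 2.4) = 0.25.
So buyers bear ≈ 0.25 × $4 = $1; producers bear $3.

Buyers bear ≈ $1 per book.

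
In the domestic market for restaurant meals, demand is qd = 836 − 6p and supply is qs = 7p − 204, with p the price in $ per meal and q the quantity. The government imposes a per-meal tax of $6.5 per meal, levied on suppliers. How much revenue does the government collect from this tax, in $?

Tax revenue = $2177.5.

Without the tax, 836 − 6p = 7p − 204 gives 13p = 1040, so p* = $80 and q* = 356.
With the tax collected from suppliers, supply shifts: qs = 7(p − 6.5) − 204.
New equilibrium: consumers pay $83.5, suppliers receive $77, q = 335. (Wedge: pb − ps = 6.5.)
Revenue = t · Q = 6.5 · 335 = $2177.5.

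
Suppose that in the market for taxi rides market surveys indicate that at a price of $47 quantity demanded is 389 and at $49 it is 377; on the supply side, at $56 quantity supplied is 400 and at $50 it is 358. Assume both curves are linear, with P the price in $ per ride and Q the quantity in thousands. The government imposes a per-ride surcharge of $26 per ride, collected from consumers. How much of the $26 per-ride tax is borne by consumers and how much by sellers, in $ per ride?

Consumers bear $14 per ride; sellers bear $12 per ride.

Demand slope: (377 − 389)/(49 − 47) = -6, so Qd = 671 − 6P.
Supply slope: (358 − 400)/(50 − 56) = 7, so Qs = 7P + 8.
Without the tax, 671 − 6P = 7P + 8 gives 13P = 663, so P* = $51 and Q* = 365.
With the tax collected from consumers, demand (in seller-price terms) shifts: Qd = 671 − 6(P + 26).
New equilibrium: consumers pay $65, sellers receive $39, Q = 281. (Wedge: Pb − Ps = 26.)
Burden on consumers: $14; on sellers: $12. (They sum to $26.)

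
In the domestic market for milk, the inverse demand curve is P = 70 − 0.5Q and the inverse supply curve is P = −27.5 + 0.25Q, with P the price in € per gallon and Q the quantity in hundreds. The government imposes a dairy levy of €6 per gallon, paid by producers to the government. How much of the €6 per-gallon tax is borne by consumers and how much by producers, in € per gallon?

Rewrite in direct form: Qd = 140 − 2P and Qs = 4P + 110.
Before the tax: set 140 − 2P = 4P + 110 → P* = €5, Q* = 130.
With the tax collected from producers, supply shifts: Qs = 4(P − 6) + 110.
New equilibrium: consumers pay €9, producers receive €3, Q = 122. (Wedge: Pb − Ps = 6.)
Burden on consumers: €4; on producers: €2. (They sum to €6.)
The less price-elastic side of the market bears the larger share of a per-unit tax.

Consumers bear €4 per gallon; producers bear €2 per gallon.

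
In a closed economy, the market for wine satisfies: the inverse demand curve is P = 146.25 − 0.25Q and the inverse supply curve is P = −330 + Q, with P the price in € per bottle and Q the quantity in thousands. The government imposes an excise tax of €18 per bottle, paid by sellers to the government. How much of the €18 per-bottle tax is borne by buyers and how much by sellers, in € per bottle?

Buyers bear €3.6 per bottle; sellers bear €14.4 per bottle.

Rewrite in direct form: Qd = 585 − 4P and Qs = P + 330.
Without the tax, 585 − 4P = P + 330 gives 5P = 255, so P* = €51 and Q* = 381.
With the tax collected from sellers, supply shifts: Qs = (P − 18) + 330.
New equilibrium: buyers pay €54.6, sellers receive €36.6, Q = 366.6. (Wedge: Pb − Ps = 18.)
Burden on buyers: €3.6; on sellers: €14.4. (They sum to €18.)
The less price-elastic side of the market bears the larger share of a per-unit tax.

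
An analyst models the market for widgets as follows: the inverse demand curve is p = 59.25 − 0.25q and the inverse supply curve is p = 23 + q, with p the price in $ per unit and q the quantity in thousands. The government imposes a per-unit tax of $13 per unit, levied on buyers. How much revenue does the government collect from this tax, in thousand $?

Inverting to q(p) form: qd = 237 − 4p; qs = p − 23.
Without the tax, 237 − 4p = p − 23 gives 5p = 260, so p* = $52 and q* = 29.
With the tax collected from buyers, demand (in seller-price terms) shifts: qd = 237 − 4(p + 13).
New equilibrium: buyers pay $54.6, producers receive $41.6, q = 18.6. (Wedge: pb − ps = 13.)
Revenue = t · Q = 13 · 18.6 = $241.8.

Tax revenue = $241.8 thousand.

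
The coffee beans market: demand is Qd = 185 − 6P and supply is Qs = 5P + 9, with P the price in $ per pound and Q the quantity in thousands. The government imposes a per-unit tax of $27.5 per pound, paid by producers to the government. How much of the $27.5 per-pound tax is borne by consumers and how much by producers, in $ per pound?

Consumers bear $12.5 per pound; producers bear $15 per pound.

Before the tax: set 185 − 6P = 5P + 9 → P* = $16, Q* = 89.
With the tax collected from producers, supply shifts: Qs = 5(P − 27.5) + 9.
Solving gives Q = 14 with consumers paying $28.5 and producers receiving $1 (the $27.5 wedge).
Burden on consumers: $12.5; on producers: $15. (They sum to $27.5.)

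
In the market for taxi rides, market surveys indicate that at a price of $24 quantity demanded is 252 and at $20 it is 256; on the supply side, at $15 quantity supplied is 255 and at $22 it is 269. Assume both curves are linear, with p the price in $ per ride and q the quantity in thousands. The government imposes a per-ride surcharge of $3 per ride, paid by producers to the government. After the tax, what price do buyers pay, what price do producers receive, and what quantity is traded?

Demand slope: (256 − 252)/(20 − 24) = -1, so qd = 276 − p.
Supply slope: (269 − 255)/(22 − 15) = 2, so qs = 2p + 225.
Before the tax: set 276 − p = 2p + 225 → p* = $17, q* = 259.
With the tax collected from producers, supply shifts: qs = 2(p − 3) + 225.
New equilibrium: buyers pay $19, producers receive $16, q = 257. (Wedge: pb − ps = 3.)
The less price-elastic side of the market bears the larger share of a per-unit tax.

Buyers pay $19; producers receive $16; quantity = 257.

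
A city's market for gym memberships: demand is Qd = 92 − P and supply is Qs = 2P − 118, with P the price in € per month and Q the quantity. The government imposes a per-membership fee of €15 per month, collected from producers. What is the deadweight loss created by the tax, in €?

Without the tax, 92 − P = 2P − 118 gives 3P = 210, so P* = €70 and Q* = 22.
With the tax collected from producers, supply shifts: Qs = 2(P − 15) − 118.
New equilibrium: consumers pay €80, producers receive €65, Q = 12. (Wedge: Pb − Ps = 15.)
Quantity falls by |ΔQ| = |22 − 12| = 10.
DWL = ½ · t · |ΔQ| = ½ · 15 · 10 = €75.

Deadweight loss = €75.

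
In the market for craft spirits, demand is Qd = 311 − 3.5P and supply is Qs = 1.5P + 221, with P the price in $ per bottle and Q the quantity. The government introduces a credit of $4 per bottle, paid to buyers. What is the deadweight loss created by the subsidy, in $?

Without the subsidy, 311 − 3.5P = 1.5P + 221 gives 5P = 90, so P* = $18 and Q* = 248.
With a per-unit subsidy paid to buyers, each effectively pays P − 4, so demand becomes Qd = 311 − 3.5(P − 4).
Solving gives Q = 252.2 with buyers paying $16.8 and producers receiving $20.8 (the $4 wedge).
Quantity rises by |ΔQ| = |248 − 252.2| = 4.2.
DWL = ½ · t · |ΔQ| = ½ · 4 · 4.2 = $8.4.

Deadweight loss = $8.4.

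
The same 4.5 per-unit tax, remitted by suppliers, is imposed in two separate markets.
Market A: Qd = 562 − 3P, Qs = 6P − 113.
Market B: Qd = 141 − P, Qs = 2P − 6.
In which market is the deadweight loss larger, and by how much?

Market A: pre-tax P* = 75, Q* = 337; post-tax Q = 328; deadweight loss = 20.25.
Market B: pre-tax P* = 49, Q* = 92; post-tax Q = 89; deadweight loss = 6.75.
Difference: 20.25 vs 6.75 → market A is larger by 13.5.

Market A, by 13.5.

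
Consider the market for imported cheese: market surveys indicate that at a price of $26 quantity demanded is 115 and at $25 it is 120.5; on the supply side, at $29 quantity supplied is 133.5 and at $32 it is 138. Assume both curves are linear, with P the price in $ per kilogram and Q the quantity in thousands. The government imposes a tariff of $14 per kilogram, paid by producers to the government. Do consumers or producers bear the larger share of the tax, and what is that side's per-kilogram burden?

Producers bear the larger share: $11 per kilogram.

Demand slope: (120.5 − 115)/(25 − 26) = -5.5, so Qd = 258 − 5.5P.
Supply slope: (138 − 133.5)/(32 − 29) = 1.5, so Qs = 1.5P + 90.
Without the tax, 258 − 5.5P = 1.5P + 90 gives 7P = 168, so P* = $24 and Q* = 126.
With the tax collected from producers, supply shifts: Qs = 1.5(P − 14) + 90.
Solving gives Q = 109.5 with consumers paying $27 and producers receiving $13 (the $14 wedge).
Per-kilogram burden: consumers $3, producers $11.
Producers take the larger share because supply is less price-elastic here (demand slope 5.5 vs supply slope 1.5).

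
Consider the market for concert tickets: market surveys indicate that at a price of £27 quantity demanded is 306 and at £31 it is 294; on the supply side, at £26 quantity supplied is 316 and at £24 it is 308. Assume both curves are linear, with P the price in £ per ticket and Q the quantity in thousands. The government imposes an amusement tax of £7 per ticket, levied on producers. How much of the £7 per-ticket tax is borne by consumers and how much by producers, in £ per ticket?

Demand slope: (294 − 306)/(31 − 27) = -3, so Qd = 387 − 3P.
Supply slope: (308 − 316)/(24 − 26) = 4, so Qs = 4P + 212.
Without the tax, 387 − 3P = 4P + 212 gives 7P = 175, so P* = £25 and Q* = 312.
With the tax collected from producers, supply shifts: Qs = 4(P − 7) + 212.
Solving gives Q = 300 with consumers paying £29 and producers receiving £22 (the £7 wedge).
Burden on consumers: £4; on producers: £3. (They sum to £7.)
The less price-elastic side of the market bears the larger share of a per-unit tax.

Consumers bear £4 per ticket; producers bear £3 per ticket.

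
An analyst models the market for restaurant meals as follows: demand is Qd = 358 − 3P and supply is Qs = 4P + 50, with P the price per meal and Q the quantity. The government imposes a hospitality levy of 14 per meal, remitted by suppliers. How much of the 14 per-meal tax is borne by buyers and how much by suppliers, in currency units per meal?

Buyers bear 8 per meal; suppliers bear 6 per meal.

Before the tax: set 358 − 3P = 4P + 50 → P* = 44, Q* = 226.
With the tax collected from suppliers, supply shifts: Qs = 4(P − 14) + 50.
New equilibrium: buyers pay 52, suppliers receive 38, Q = 202. (Wedge: Pb − Ps = 14.)
Burden on buyers: 8; on suppliers: 6. (They sum to 14.)
The less price-elastic side of the market bears the larger share of a per-unit tax.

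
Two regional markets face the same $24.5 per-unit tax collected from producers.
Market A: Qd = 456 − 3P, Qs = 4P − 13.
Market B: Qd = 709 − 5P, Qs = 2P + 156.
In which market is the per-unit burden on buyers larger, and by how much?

Market A, by $7.

Market A: pre-tax P* = $67, Q* = 255; post-tax Q = 213; per-unit burden on buyers = $14.
Market B: pre-tax P* = $79, Q* = 314; post-tax Q = 279; per-unit burden on buyers = $7.
Difference: $14 vs $7 → market A is larger by $7.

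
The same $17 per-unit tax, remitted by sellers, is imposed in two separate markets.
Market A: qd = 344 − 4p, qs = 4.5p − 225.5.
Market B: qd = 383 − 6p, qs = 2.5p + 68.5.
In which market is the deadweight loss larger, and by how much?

Market A: pre-tax p* = $67, q* = 76; post-tax q = 40; deadweight loss = $306.
Market B: pre-tax p* = $37, q* = 161; post-tax q = 131; deadweight loss = $255.
Difference: $306 vs $255 → market A is larger by $51.

Market A, by $51.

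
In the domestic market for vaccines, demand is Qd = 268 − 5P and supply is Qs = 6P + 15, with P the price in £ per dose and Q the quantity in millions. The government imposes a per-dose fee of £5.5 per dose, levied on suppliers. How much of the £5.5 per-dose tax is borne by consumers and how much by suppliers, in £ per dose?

Consumers bear £3 per dose; suppliers bear £2.5 per dose.

Without the tax, 268 − 5P = 6P + 15 gives 11P = 253, so P* = £23 and Q* = 153.
With the tax collected from suppliers, supply shifts: Qs = 6(P − 5.5) + 15.
New equilibrium: consumers pay £26, suppliers receive £20.5, Q = 138. (Wedge: Pb − Ps = 5.5.)
Burden on consumers: £3; on suppliers: £2.5. (They sum to £5.5.)
The less price-elastic side of the market bears the larger share of a per-unit tax.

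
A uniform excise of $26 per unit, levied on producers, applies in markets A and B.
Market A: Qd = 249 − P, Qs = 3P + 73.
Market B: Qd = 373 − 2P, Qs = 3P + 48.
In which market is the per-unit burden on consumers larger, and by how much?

Market A: pre-tax P* = $44, Q* = 205; post-tax Q = 185.5; per-unit burden on consumers = $19.5.
Market B: pre-tax P* = $65, Q* = 243; post-tax Q = 211.8; per-unit burden on consumers = $15.6.
Difference: $19.5 vs $15.6 → market A is larger by $3.9.

Market A, by $3.9.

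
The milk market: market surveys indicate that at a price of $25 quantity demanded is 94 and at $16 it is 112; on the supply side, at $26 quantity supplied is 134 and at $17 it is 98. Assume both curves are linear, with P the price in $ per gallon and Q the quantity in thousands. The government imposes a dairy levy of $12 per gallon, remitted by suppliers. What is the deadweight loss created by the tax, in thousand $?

Deadweight loss = $96 thousand.

Demand slope: (112 − 94)/(16 − 25) = -2, so Qd = 144 − 2P.
Supply slope: (98 − 134)/(17 − 26) = 4, so Qs = 4P + 30.
Without the tax, 144 − 2P = 4P + 30 gives 6P = 114, so P* = $19 and Q* = 106.
With the tax collected from suppliers, supply shifts: Qs = 4(P − 12) + 30.
Solving gives Q = 90 with consumers paying $27 and suppliers receiving $15 (the $12 wedge).
Quantity falls by |ΔQ| = |106 − 90| = 16.
DWL = ½ · t · |ΔQ| = ½ · 12 · 16 = $96.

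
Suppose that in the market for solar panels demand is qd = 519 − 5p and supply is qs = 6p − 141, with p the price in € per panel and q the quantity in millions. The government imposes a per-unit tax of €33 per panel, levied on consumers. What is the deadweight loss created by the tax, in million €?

Deadweight loss = €1485 million.

Without the tax, 519 − 5p = 6p − 141 gives 11p = 660, so p* = €60 and q* = 219.
With the tax collected from consumers, demand (in seller-price terms) shifts: qd = 519 − 5(p + 33).
New equilibrium: consumers pay €78, sellers receive €45, q = 129. (Wedge: pb − ps = 33.)
Quantity falls by |ΔQ| = |219 − 129| = 90.
DWL = ½ · t · |ΔQ| = ½ · 33 · 90 = €1485.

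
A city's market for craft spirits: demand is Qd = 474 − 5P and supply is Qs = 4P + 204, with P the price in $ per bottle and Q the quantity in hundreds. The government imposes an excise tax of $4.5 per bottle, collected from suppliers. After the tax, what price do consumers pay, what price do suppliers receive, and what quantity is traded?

Before the tax: set 474 − 5P = 4P + 204 → P* = $30, Q* = 324.
With the tax collected from suppliers, supply shifts: Qs = 4(P − 4.5) + 204.
Solving gives Q = 314 with consumers paying $32 and suppliers receiving $27.5 (the $4.5 wedge).
The less price-elastic side of the market bears the larger share of a per-unit tax.

Consumers pay $32; suppliers receive $27.5; quantity = 314.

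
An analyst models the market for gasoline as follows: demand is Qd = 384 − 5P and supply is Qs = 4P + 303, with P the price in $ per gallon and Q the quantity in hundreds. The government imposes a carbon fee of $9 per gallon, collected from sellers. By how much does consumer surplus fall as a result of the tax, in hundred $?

Before the tax: set 384 − 5P = 4P + 303 → P* = $9, Q* = 339.
With the tax collected from sellers, supply shifts: Qs = 4(P − 9) + 303.
New equilibrium: consumers pay $13, sellers receive $4, Q = 319. (Wedge: Pb − Ps = 9.)
ΔCS is the trapezoid between Q = 319 and Q = 339 of height $4: ½ · (339 + 319) · 4 = $1316.

Consumer surplus falls by $1316 hundred.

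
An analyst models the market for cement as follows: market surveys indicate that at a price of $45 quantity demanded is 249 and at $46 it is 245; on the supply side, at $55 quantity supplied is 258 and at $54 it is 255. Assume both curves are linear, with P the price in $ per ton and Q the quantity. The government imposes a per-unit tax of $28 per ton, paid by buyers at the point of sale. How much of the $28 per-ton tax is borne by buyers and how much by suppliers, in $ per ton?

Buyers bear $12 per ton; suppliers bear $16 per ton.

Demand slope: (245 − 249)/(46 − 45) = -4, so Qd = 429 − 4P.
Supply slope: (255 − 258)/(54 − 55) = 3, so Qs = 3P + 93.
Without the tax, 429 − 4P = 3P + 93 gives 7P = 336, so P* = $48 and Q* = 237.
With the tax collected from buyers, demand (in seller-price terms) shifts: Qd = 429 − 4(P + 28).
New equilibrium: buyers pay $60, suppliers receive $32, Q = 189. (Wedge: Pb − Ps = 28.)
Burden on buyers: $12; on suppliers: $16. (They sum to $28.)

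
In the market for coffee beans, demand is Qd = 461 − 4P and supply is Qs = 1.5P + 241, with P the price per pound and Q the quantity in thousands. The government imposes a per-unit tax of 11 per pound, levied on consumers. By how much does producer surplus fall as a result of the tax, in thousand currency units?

Without the tax, 461 − 4P = 1.5P + 241 gives 5.5P = 220, so P* = 40 and Q* = 301.
With the tax collected from consumers, demand (in seller-price terms) shifts: Qd = 461 − 4(P + 11).
New equilibrium: consumers pay 43, suppliers receive 32, Q = 289. (Wedge: Pb − Ps = 11.)
ΔPS is the trapezoid between Q = 289 and Q = 301 of height 8: ½ · (301 + 289) · 8 = 2360.

Producer surplus falls by 2360 thousand.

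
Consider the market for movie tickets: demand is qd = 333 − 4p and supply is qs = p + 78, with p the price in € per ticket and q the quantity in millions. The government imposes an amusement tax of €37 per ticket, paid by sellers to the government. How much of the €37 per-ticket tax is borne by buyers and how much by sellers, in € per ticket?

Without the tax, 333 − 4p = p + 78 gives 5p = 255, so p* = €51 and q* = 129.
With the tax collected from sellers, supply shifts: qs = (p − 37) + 78.
Solving gives q = 99.4 with buyers paying €58.4 and sellers receiving €21.4 (the €37 wedge).
Burden on buyers: €7.4; on sellers: €29.6. (They sum to €37.)
The less price-elastic side of the market bears the larger share of a per-unit tax.

Buyers bear €7.4 per ticket; sellers bear €29.6 per ticket.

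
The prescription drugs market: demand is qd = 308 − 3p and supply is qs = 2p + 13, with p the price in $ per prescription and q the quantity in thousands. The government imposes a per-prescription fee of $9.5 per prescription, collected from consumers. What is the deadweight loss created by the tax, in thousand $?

Deadweight loss = $54.15 thousand.

Before the tax: set 308 − 3p = 2p + 13 → p* = $59, q* = 131.
With the tax collected from consumers, demand (in seller-price terms) shifts: qd = 308 − 3(p + 9.5).
Solving gives q = 119.6 with consumers paying $62.8 and sellers receiving $53.3 (the $9.5 wedge).
Quantity falls by |ΔQ| = |131 − 119.6| = 11.4.
DWL = ½ · t · |ΔQ| = ½ · 9.5 · 11.4 = $54.15.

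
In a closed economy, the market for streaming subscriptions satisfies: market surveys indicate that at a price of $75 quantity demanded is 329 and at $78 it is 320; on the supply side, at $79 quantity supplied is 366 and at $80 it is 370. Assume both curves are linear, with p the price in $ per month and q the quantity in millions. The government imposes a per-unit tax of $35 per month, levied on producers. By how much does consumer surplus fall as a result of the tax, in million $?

Demand slope: (320 − 329)/(78 − 75) = -3, so qd = 554 − 3p.
Supply slope: (370 − 366)/(80 − 79) = 4, so qs = 4p + 50.
Without the tax, 554 − 3p = 4p + 50 gives 7p = 504, so p* = $72 and q* = 338.
With the tax collected from producers, supply shifts: qs = 4(p − 35) + 50.
Solving gives q = 278 with buyers paying $92 and producers receiving $57 (the $35 wedge).
ΔCS is the trapezoid between Q = 278 and Q = 338 of height $20: ½ · (338 + 278) · 20 = $6160.

Consumer surplus falls by $6160 million.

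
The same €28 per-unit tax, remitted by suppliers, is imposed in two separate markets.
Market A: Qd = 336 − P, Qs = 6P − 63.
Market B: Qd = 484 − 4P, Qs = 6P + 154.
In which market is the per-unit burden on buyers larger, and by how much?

Market A: pre-tax P* = €57, Q* = 279; post-tax Q = 255; per-unit burden on buyers = €24.
Market B: pre-tax P* = €33, Q* = 352; post-tax Q = 284.8; per-unit burden on buyers = €16.8.
Difference: €24 vs €16.8 → market A is larger by €7.2.

Market A, by €7.2.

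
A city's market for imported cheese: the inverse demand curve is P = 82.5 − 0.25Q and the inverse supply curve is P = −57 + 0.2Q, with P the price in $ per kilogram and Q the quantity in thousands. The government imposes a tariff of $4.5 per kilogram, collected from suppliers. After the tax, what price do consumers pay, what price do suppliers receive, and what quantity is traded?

Inverting to Q(P) form: Qd = 330 − 4P; Qs = 5P + 285.
Without the tax, 330 − 4P = 5P + 285 gives 9P = 45, so P* = $5 and Q* = 310.
With the tax collected from suppliers, supply shifts: Qs = 5(P − 4.5) + 285.
New equilibrium: consumers pay $7.5, suppliers receive $3, Q = 300. (Wedge: Pb − Ps = 4.5.)

Consumers pay $7.5; suppliers receive $3; quantity = 300.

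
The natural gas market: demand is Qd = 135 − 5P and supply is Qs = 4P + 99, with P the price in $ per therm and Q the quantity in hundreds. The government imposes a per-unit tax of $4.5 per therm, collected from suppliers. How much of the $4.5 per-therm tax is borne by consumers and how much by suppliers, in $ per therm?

Consumers bear $2 per therm; suppliers bear $2.5 per therm.

Before the tax: set 135 − 5P = 4P + 99 → P* = $4, Q* = 115.
With the tax collected from suppliers, supply shifts: Qs = 4(P − 4.5) + 99.
Solving gives Q = 105 with consumers paying $6 and suppliers receiving $1.5 (the $4.5 wedge).
Burden on consumers: $2; on suppliers: $2.5. (They sum to $4.5.)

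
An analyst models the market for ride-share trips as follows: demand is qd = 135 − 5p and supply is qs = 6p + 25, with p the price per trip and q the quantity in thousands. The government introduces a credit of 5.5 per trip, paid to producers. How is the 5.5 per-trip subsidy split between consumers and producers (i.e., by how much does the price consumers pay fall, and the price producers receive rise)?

Without the subsidy, 135 − 5p = 6p + 25 gives 11p = 110, so p* = 10 and q* = 85.
With a per-unit subsidy paid to producers, each receives p + 5.5 per unit sold, so supply becomes qs = 6(p + 5.5) + 25.
New equilibrium: consumers pay 7, producers receive 12.5, q = 100. (Wedge: pb − ps = −5.5.)
Gain to consumers: 3; to producers: 2.5. (They sum to 5.5.)

Consumers gain 3 per trip; producers gain 2.5 per trip.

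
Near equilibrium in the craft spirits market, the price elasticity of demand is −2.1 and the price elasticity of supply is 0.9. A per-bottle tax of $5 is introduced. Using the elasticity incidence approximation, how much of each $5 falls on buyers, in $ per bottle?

Incidence ratio: buyers' share ≈ εs / (εs + |εd|) = 0.9 / (0.9 + 2.1) = 0.3.
So buyers bear ≈ 0.3 × $5 = $1.5; suppliers bear $3.5.

Buyers bear ≈ $1.5 per bottle.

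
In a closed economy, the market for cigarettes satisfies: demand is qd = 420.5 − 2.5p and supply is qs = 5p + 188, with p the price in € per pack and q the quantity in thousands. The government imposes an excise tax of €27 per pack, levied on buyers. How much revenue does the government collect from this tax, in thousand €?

Before the tax: set 420.5 − 2.5p = 5p + 188 → p* = €31, q* = 343.
With the tax collected from buyers, demand (in seller-price terms) shifts: qd = 420.5 − 2.5(p + 27).
Solving gives q = 298 with buyers paying €49 and sellers receiving €22 (the €27 wedge).
Revenue = t · Q = 27 · 298 = €8046.

Tax revenue = €8046 thousand.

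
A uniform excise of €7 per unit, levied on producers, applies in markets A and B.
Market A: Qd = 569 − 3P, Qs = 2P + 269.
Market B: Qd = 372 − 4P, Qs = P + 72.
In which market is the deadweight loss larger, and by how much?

Market A: pre-tax P* = €60, Q* = 389; post-tax Q = 380.6; deadweight loss = €29.4.
Market B: pre-tax P* = €60, Q* = 132; post-tax Q = 126.4; deadweight loss = €19.6.
Difference: €29.4 vs €19.6 → market A is larger by €9.8.

Market A, by €9.8.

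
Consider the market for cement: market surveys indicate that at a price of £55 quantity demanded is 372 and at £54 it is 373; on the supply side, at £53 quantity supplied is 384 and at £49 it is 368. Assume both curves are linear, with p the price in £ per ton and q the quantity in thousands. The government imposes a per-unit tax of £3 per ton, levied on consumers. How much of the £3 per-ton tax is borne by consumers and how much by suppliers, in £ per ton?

Demand slope: (373 − 372)/(54 − 55) = -1, so qd = 427 − p.
Supply slope: (368 − 384)/(49 − 53) = 4, so qs = 4p + 172.
Without the tax, 427 − p = 4p + 172 gives 5p = 255, so p* = £51 and q* = 376.
With the tax collected from consumers, demand (in seller-price terms) shifts: qd = 427 − (p + 3).
Solving gives q = 373.6 with consumers paying £53.4 and suppliers receiving £50.4 (the £3 wedge).
Burden on consumers: £2.4; on suppliers: £0.6. (They sum to £3.)
The less price-elastic side of the market bears the larger share of a per-unit tax.

Consumers bear £2.4 per ton; suppliers bear £0.6 per ton.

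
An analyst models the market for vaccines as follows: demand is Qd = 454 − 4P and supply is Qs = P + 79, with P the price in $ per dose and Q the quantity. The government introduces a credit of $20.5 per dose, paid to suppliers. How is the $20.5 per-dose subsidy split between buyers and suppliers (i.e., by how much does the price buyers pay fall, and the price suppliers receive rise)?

Before the subsidy: set 454 − 4P = P + 79 → P* = $75, Q* = 154.
With a per-unit subsidy paid to suppliers, each receives P + 20.5 per unit sold, so supply becomes Qs = (P + 20.5) + 79.
Solving gives Q = 170.4 with buyers paying $70.9 and suppliers receiving $91.4 (the $20.5 wedge).
Gain to buyers: $4.1; to suppliers: $16.4. (They sum to $20.5.)

Buyers gain $4.1 per dose; suppliers gain $16.4 per dose.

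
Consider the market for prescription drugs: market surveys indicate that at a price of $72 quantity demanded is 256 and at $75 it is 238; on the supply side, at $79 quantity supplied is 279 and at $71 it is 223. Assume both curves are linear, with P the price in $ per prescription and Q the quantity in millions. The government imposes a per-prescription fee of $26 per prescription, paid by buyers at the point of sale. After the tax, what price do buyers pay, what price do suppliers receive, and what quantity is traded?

Buyers pay $88; suppliers receive $62; quantity = 160.

Demand slope: (238 − 256)/(75 − 72) = -6, so Qd = 688 − 6P.
Supply slope: (223 − 279)/(71 − 79) = 7, so Qs = 7P − 274.
Without the tax, 688 − 6P = 7P − 274 gives 13P = 962, so P* = $74 and Q* = 244.
With the tax collected from buyers, demand (in seller-price terms) shifts: Qd = 688 − 6(P + 26).
Solving gives Q = 160 with buyers paying $88 and suppliers receiving $62 (the $26 wedge).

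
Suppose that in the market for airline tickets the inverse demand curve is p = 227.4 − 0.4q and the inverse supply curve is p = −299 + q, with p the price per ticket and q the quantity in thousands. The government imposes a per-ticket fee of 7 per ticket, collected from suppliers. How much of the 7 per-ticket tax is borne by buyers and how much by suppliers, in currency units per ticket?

Rewrite in direct form: qd = 568.5 − 2.5p and qs = p + 299.
Before the tax: set 568.5 − 2.5p = p + 299 → p* = 77, q* = 376.
With the tax collected from suppliers, supply shifts: qs = (p − 7) + 299.
Solving gives q = 371 with buyers paying 79 and suppliers receiving 72 (the 7 wedge).
Burden on buyers: 2; on suppliers: 5. (They sum to 7.)
The less price-elastic side of the market bears the larger share of a per-unit tax.

Buyers bear 2 per ticket; suppliers bear 5 per ticket.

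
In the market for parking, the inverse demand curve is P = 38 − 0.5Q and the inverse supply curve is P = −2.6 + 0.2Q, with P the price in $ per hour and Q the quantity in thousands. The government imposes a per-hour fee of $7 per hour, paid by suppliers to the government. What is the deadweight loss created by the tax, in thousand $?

Rewrite in direct form: Qd = 76 − 2P and Qs = 5P + 13.
Before the tax: set 76 − 2P = 5P + 13 → P* = $9, Q* = 58.
With the tax collected from suppliers, supply shifts: Qs = 5(P − 7) + 13.
New equilibrium: buyers pay $14, suppliers receive $7, Q = 48. (Wedge: Pb − Ps = 7.)
Quantity falls by |ΔQ| = |58 − 48| = 10.
DWL = ½ · t · |ΔQ| = ½ · 7 · 10 = $35.

Deadweight loss = $35 thousand.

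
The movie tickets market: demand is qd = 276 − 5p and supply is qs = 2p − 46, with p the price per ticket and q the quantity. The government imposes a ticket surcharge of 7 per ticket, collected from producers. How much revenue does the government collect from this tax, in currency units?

Without the tax, 276 − 5p = 2p − 46 gives 7p = 322, so p* = 46 and q* = 46.
With the tax collected from producers, supply shifts: qs = 2(p − 7) − 46.
New equilibrium: buyers pay 48, producers receive 41, q = 36. (Wedge: pb − ps = 7.)
Revenue = t · Q = 7 · 36 = 252.

Tax revenue = 252.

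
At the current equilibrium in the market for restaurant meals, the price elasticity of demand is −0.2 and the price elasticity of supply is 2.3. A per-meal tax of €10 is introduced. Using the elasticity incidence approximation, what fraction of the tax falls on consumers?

Consumers' share ≈ 0.92.

Incidence ratio: consumers' share ≈ εs / (εs + |εd|) = 2.3 / (2.3 + 0.2) = 0.92.
Supply is the more elastic side, so consumers bear the larger share.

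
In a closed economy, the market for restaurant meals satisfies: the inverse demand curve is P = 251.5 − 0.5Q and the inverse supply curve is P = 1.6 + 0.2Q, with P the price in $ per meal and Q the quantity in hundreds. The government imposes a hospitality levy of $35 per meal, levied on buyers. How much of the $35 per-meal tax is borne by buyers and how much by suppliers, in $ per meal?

Buyers bear $25 per meal; suppliers bear $10 per meal.

Inverting to Q(P) form: Qd = 503 − 2P; Qs = 5P − 8.
Without the tax, 503 − 2P = 5P − 8 gives 7P = 511, so P* = $73 and Q* = 357.
With the tax collected from buyers, demand (in seller-price terms) shifts: Qd = 503 − 2(P + 35).
New equilibrium: buyers pay $98, suppliers receive $63, Q = 307. (Wedge: Pb − Ps = 35.)
Burden on buyers: $25; on suppliers: $10. (They sum to $35.)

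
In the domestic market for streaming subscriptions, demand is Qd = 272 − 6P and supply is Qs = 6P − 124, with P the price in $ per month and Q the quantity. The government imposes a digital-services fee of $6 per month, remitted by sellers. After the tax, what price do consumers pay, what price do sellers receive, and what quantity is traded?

Consumers pay $36; sellers receive $30; quantity = 56.

Before the tax: set 272 − 6P = 6P − 124 → P* = $33, Q* = 74.
With the tax collected from sellers, supply shifts: Qs = 6(P − 6) − 124.
Solving gives Q = 56 with consumers paying $36 and sellers receiving $30 (the $6 wedge).
The less price-elastic side of the market bears the larger share of a per-unit tax.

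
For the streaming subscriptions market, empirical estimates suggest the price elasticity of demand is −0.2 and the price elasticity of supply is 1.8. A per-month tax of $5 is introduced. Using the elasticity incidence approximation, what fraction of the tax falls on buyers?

Buyers' share ≈ 0.9.

Incidence ratio: buyers' share ≈ εs / (εs + |εd|) = 1.8 / (1.8 + 0.2) = 0.9.
Supply is the more elastic side, so buyers bear the larger share.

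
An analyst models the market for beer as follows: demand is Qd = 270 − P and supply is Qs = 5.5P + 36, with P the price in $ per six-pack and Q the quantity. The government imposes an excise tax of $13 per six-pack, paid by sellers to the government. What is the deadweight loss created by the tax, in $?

Deadweight loss = $71.5.

Before the tax: set 270 − P = 5.5P + 36 → P* = $36, Q* = 234.
With the tax collected from sellers, supply shifts: Qs = 5.5(P − 13) + 36.
New equilibrium: buyers pay $47, sellers receive $34, Q = 223. (Wedge: Pb − Ps = 13.)
Quantity falls by |ΔQ| = |234 − 223| = 11.
DWL = ½ · t · |ΔQ| = ½ · 13 · 11 = $71.5.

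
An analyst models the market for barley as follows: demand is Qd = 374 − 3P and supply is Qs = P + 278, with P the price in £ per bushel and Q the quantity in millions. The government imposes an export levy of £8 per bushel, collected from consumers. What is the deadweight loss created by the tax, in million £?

Deadweight loss = £24 million.

Without the tax, 374 − 3P = P + 278 gives 4P = 96, so P* = £24 and Q* = 302.
With the tax collected from consumers, demand (in seller-price terms) shifts: Qd = 374 − 3(P + 8).
Solving gives Q = 296 with consumers paying £26 and suppliers receiving £18 (the £8 wedge).
Quantity falls by |ΔQ| = |302 − 296| = 6.
DWL = ½ · t · |ΔQ| = ½ · 8 · 6 = £24.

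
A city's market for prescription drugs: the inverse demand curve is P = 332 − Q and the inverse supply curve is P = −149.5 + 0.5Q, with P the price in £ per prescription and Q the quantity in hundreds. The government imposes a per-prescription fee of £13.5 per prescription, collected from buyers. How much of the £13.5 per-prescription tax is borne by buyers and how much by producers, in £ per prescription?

Inverting to Q(P) form: Qd = 332 − P; Qs = 2P + 299.
Before the tax: set 332 − P = 2P + 299 → P* = £11, Q* = 321.
With the tax collected from buyers, demand (in seller-price terms) shifts: Qd = 332 − (P + 13.5).
New equilibrium: buyers pay £20, producers receive £6.5, Q = 312. (Wedge: Pb − Ps = 13.5.)
Burden on buyers: £9; on producers: £4.5. (They sum to £13.5.)
The less price-elastic side of the market bears the larger share of a per-unit tax.

Buyers bear £9 per prescription; producers bear £4.5 per prescription.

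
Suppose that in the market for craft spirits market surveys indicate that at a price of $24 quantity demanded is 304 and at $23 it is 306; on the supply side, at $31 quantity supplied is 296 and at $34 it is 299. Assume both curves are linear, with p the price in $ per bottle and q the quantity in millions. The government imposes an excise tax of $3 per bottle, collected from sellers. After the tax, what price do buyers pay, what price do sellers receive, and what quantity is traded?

Buyers pay $30; sellers receive $27; quantity = 292.

Demand slope: (306 − 304)/(23 − 24) = -2, so qd = 352 − 2p.
Supply slope: (299 − 296)/(34 − 31) = 1, so qs = p + 265.
Before the tax: set 352 − 2p = p + 265 → p* = $29, q* = 294.
With the tax collected from sellers, supply shifts: qs = (p − 3) + 265.
Solving gives q = 292 with buyers paying $30 and sellers receiving $27 (the $3 wedge).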